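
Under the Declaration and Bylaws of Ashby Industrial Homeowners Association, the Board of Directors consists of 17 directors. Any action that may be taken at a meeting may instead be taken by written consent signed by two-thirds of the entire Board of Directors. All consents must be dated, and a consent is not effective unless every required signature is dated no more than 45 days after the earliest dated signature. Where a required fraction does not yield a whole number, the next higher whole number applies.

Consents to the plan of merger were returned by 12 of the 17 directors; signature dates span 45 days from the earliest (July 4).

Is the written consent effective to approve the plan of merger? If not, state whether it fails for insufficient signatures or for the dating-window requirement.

Effective — both the signature and dating-window requirements are satisfied.

Signatures required: two-thirds of 17 — 2/3 of 17 = 11.33, rounded up to 12, so 12 needed; 12 signed. Sufficient.
Dating window: the latest signature is 45 days after the earliest; the limit is 45 days. Within the window.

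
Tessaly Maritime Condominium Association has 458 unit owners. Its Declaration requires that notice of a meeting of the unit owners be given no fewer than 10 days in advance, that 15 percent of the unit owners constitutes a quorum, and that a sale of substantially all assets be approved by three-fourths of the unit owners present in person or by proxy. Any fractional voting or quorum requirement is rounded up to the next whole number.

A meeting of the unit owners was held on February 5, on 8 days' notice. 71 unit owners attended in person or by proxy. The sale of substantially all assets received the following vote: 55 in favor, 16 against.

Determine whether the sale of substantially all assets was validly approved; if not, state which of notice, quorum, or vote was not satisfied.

Notice: 8 days given; 10 required. Not satisfied.
Quorum: 15% of 458 = 68.70, rounded up to 69; 71 present. Satisfied.
Vote: requires three-fourths of those present (71); 3/4 of 71 = 53.25, rounded up to 54, so 54 needed; 55 in favor. Satisfied.

Invalid — notice requirement not satisfied.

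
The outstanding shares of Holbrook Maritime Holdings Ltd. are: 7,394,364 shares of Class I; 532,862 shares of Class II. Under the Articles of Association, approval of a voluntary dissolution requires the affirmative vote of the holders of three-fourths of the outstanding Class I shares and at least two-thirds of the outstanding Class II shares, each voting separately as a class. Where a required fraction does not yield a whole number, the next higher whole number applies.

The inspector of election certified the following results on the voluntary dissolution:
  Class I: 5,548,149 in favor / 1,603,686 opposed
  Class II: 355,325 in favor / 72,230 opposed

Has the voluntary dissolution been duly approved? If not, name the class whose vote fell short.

Class I: 3/4 of 7394364 = 5545773; 5,545,773 required, 5,548,149 in favor — approved.
Class II: 2/3 of 532862 = 355241.33, rounded up to 355242; 355,242 required, 355,325 in favor — approved.

Approved — every class gave the required vote.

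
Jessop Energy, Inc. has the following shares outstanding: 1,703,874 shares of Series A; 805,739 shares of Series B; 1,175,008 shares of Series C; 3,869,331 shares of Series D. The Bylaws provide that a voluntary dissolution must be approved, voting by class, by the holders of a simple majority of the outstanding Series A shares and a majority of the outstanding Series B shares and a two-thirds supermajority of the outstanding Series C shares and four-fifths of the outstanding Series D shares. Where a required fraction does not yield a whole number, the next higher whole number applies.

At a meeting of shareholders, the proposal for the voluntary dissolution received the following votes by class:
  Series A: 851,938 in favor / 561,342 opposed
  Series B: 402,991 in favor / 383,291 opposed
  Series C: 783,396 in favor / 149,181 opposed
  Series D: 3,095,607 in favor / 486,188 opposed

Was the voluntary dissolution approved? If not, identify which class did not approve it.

Approved — every class gave the required vote.

Series A: a majority of 1703874 is 851938; 851,938 required, 851,938 in favor — approved.
Series B: a majority of 805739 is 402870; 402,870 required, 402,991 in favor — approved.
Series C: 2/3 of 1175008 = 783338.67, rounded up to 783339; 783,339 required, 783,396 in favor — approved.
Series D: 4/5 of 3869331 = 3095464.80, rounded up to 3095465; 3,095,465 required, 3,095,607 in favor — approved.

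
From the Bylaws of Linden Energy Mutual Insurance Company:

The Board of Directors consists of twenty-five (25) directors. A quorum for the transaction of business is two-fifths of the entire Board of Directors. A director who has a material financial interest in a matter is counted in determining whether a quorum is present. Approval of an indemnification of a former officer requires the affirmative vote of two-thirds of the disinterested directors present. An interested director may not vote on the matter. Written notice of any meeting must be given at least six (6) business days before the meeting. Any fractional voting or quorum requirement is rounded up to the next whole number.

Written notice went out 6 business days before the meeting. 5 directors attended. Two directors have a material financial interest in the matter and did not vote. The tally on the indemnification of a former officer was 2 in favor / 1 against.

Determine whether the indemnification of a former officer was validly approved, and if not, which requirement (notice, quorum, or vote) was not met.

Invalid — quorum requirement not satisfied.

Notice: 6 business days given; 6 required (6 ≥ 6). Satisfied.
Quorum: 5 present (interested directors count toward quorum); quorum is 10. Not satisfied.
Vote: the indemnification of a former officer requires two-thirds of the disinterested directors present (5 − 2 = 3). 2/3 of 3 = 2, so 2 affirmative votes are needed; 2 voted in favor. Satisfied. (Moot — without a quorum no business can be validly transacted.)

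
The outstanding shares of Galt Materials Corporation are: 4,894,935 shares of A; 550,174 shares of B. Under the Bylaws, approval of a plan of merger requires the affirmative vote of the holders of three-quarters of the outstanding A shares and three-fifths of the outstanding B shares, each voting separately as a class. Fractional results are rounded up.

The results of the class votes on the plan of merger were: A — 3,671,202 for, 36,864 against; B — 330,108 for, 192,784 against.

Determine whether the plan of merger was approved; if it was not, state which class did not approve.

Approved — every class gave the required vote.

A: 3/4 of 4894935 = 3671201.25, rounded up to 3671202; 3,671,202 required, 3,671,202 in favor — approved.
B: 3/5 of 550174 = 330104.40, rounded up to 330105; 330,105 required, 330,108 in favor — approved.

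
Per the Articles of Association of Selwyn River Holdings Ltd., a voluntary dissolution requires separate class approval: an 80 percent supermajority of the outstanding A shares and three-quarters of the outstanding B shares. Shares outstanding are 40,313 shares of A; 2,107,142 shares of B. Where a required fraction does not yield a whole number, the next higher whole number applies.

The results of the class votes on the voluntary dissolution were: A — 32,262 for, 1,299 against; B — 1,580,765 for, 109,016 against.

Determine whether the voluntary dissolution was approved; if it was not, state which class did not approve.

A: 4/5 of 40313 = 32250.40, rounded up to 32251; 32,251 required, 32,262 in favor — approved.
B: 3/4 of 2107142 = 1580356.50, rounded up to 1580357; 1,580,357 required, 1,580,765 in favor — approved.

Approved — every class gave the required vote.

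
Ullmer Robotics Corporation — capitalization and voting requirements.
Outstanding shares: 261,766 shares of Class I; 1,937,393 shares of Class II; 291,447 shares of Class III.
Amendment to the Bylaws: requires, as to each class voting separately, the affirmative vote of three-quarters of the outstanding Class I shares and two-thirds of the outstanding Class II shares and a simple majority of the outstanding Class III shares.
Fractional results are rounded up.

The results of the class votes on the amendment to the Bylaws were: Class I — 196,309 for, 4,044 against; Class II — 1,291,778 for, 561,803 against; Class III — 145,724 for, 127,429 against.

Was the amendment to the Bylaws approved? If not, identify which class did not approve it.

Class I: 3/4 of 261766 = 196324.50, rounded up to 196325; 196,325 required, 196,309 in favor — not approved.
Class II: 2/3 of 1937393 = 1291595.33, rounded up to 1291596; 1,291,596 required, 1,291,778 in favor — approved.
Class III: a majority of 291447 is 145724; 145,724 required, 145,724 in favor — approved.

Not approved — the Class I shares did not give the required vote.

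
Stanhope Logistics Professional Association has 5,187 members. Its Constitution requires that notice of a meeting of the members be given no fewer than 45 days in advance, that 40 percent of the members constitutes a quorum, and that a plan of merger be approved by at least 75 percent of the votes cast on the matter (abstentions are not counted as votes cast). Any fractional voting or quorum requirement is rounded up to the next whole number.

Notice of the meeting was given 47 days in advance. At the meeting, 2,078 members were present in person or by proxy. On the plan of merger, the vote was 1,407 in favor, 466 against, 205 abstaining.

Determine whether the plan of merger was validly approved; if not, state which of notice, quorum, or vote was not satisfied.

Valid — all requirements satisfied.

Notice: 47 days given; 45 required. Satisfied.
Quorum: 40% of 5,187 = 2,074.80, rounded up to 2,075; 2,078 present. Satisfied.
Vote: requires three-fourths of the votes cast (2,078 − 205 abstaining = 1,873); 3/4 of 1873 = 1404.75, rounded up to 1405, so 1,405 needed; 1,407 in favor. Satisfied.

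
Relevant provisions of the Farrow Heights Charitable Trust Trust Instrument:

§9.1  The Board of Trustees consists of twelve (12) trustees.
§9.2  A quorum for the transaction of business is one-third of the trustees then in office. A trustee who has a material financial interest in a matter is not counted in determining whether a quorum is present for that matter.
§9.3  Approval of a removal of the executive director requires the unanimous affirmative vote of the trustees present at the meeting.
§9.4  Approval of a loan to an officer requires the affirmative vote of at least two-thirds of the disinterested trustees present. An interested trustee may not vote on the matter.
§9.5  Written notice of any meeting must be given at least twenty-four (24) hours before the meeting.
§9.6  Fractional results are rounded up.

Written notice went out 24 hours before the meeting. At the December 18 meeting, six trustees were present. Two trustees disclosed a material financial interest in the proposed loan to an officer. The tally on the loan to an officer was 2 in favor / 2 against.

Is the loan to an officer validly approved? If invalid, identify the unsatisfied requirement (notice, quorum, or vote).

Invalid — vote requirement not satisfied.

Notice: 24 hours given; 24 required (24 ≥ 24). Satisfied.
Quorum: 6 present, but the 2 interested trustees do not count, leaving 4. Quorum is 4. Satisfied.
Vote: the loan to an officer requires two-thirds of the disinterested trustees present (6 − 2 = 4). 2/3 of 4 = 2.67, rounded up to 3, so 3 affirmative votes are needed; 2 voted in favor. Not satisfied.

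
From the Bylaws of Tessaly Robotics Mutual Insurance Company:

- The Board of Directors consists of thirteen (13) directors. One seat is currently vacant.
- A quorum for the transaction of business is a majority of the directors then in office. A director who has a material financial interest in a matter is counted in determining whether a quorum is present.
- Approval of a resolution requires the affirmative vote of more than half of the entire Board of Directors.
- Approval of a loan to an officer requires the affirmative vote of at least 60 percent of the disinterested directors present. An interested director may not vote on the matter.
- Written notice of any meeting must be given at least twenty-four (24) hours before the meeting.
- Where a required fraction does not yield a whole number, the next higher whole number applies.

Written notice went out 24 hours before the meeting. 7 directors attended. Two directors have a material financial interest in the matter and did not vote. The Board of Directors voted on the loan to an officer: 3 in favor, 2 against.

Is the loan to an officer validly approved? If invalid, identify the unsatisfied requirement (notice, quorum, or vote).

Valid — all requirements satisfied.

Notice: 24 hours given; 24 required (24 ≥ 24). Satisfied.
Quorum: 7 present (interested directors count toward quorum); quorum is 7. Satisfied.
Vote: the loan to an officer requires three-fifths of the disinterested directors present (7 − 2 = 5). 3/5 of 5 = 3, so 3 affirmative votes are needed; 3 voted in favor. Satisfied.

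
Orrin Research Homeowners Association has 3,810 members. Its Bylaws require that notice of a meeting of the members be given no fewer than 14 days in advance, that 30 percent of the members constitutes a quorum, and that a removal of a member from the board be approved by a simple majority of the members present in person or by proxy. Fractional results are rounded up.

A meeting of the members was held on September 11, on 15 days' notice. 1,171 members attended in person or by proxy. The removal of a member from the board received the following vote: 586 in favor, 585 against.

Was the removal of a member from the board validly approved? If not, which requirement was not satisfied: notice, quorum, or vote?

Valid — all requirements satisfied.

Notice: 15 days given; 14 required. Satisfied.
Quorum: 30% of 3,810 = 1,143; 1,171 present. Satisfied.
Vote: requires a majority of those present (1,171); a majority of 1171 is 586, so 586 needed; 586 in favor. Satisfied.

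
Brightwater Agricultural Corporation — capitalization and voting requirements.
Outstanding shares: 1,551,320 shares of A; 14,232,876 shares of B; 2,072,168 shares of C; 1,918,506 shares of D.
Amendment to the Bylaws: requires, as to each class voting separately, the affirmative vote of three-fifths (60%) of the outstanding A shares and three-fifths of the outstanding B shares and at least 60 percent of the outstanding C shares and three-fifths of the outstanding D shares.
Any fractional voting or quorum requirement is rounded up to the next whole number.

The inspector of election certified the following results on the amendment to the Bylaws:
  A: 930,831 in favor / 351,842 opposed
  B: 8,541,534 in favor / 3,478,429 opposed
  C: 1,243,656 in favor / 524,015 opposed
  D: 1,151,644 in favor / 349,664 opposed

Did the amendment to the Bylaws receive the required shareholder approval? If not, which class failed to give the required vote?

Approved — every class gave the required vote.

A: 3/5 of 1551320 = 930792; 930,792 required, 930,831 in favor — approved.
B: 3/5 of 14232876 = 8539725.60, rounded up to 8539726; 8,539,726 required, 8,541,534 in favor — approved.
C: 3/5 of 2072168 = 1243300.80, rounded up to 1243301; 1,243,301 required, 1,243,656 in favor — approved.
D: 3/5 of 1918506 = 1151103.60, rounded up to 1151104; 1,151,104 required, 1,151,644 in favor — approved.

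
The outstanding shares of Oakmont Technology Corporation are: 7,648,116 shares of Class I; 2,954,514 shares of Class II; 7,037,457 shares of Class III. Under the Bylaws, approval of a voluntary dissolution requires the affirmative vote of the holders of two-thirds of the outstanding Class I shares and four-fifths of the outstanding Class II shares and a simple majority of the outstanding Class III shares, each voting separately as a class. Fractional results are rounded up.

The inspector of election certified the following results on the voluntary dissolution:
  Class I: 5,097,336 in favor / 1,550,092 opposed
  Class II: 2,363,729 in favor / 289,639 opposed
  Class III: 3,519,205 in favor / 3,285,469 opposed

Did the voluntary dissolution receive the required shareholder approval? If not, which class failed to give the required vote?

Not approved — the Class I shares did not give the required vote.

Class I: 2/3 of 7648116 = 5098744; 5,098,744 required, 5,097,336 in favor — not approved.
Class II: 4/5 of 2954514 = 2363611.20, rounded up to 2363612; 2,363,612 required, 2,363,729 in favor — approved.
Class III: a majority of 7037457 is 3518729; 3,518,729 required, 3,519,205 in favor — approved.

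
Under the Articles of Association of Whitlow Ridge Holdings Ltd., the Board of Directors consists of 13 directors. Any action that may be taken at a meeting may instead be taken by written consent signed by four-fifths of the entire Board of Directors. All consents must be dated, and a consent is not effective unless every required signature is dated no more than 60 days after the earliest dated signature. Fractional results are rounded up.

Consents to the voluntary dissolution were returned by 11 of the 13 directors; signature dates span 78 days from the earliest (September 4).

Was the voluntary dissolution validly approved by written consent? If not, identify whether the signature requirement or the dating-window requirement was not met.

Signatures required: four-fifths of 13 — 4/5 of 13 = 10.40, rounded up to 11, so 11 needed; 11 signed. Sufficient.
Dating window: the latest signature is 78 days after the earliest; the limit is 60 days. Outside the window.

Not effective — dating-window requirement not satisfied.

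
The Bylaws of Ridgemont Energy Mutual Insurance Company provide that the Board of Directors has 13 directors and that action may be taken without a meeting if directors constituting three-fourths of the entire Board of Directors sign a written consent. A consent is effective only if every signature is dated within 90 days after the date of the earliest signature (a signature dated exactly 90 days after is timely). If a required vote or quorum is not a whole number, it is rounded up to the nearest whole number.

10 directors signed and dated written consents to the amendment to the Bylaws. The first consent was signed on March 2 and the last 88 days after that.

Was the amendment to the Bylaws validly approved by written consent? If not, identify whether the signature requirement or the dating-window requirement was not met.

Effective — both the signature and dating-window requirements are satisfied.

Signatures required: three-fourths of 13 — 3/4 of 13 = 9.75, rounded up to 10, so 10 needed; 10 signed. Sufficient.
Dating window: the latest signature is 88 days after the earliest; the limit is 90 days. Within the window.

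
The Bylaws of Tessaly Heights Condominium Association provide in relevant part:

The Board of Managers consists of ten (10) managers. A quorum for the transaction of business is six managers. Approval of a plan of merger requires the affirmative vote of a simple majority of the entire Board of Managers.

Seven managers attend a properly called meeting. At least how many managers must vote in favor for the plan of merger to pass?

The plan of merger requires a majority of the entire Board of Managers (10).
A majority of 10 is 6.

6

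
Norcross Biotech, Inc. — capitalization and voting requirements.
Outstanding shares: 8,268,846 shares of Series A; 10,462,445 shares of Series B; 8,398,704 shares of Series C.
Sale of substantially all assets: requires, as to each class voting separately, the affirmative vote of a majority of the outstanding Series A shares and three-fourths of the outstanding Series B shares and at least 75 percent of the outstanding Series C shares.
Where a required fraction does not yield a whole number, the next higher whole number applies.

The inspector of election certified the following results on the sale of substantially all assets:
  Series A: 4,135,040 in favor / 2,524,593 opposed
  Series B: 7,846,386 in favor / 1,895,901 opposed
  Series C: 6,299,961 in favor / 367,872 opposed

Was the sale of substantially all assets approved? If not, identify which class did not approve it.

Series A: a majority of 8268846 is 4134424; 4,134,424 required, 4,135,040 in favor — approved.
Series B: 3/4 of 10462445 = 7846833.75, rounded up to 7846834; 7,846,834 required, 7,846,386 in favor — not approved.
Series C: 3/4 of 8398704 = 6299028; 6,299,028 required, 6,299,961 in favor — approved.

Not approved — the Series B shares did not give the required vote.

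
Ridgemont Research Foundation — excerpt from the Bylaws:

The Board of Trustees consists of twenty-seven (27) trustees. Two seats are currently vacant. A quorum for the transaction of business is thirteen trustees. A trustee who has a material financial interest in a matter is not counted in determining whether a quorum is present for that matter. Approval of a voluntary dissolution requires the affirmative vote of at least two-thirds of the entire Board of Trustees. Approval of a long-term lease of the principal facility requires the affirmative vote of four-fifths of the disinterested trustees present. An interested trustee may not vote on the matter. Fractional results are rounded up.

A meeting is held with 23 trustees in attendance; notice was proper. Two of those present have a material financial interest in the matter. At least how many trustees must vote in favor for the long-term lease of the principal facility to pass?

The long-term lease of the principal facility requires four-fifths of the disinterested trustees present (23 − 2 = 21).
4/5 of 21 = 16.80, rounded up to 17.

17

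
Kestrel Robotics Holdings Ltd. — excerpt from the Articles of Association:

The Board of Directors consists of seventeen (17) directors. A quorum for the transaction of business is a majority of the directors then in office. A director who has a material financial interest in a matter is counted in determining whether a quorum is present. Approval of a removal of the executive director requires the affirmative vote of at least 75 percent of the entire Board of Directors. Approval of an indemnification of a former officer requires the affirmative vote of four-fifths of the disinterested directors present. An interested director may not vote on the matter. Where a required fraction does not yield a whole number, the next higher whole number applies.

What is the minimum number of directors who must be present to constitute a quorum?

9

A majority of 17 is 9.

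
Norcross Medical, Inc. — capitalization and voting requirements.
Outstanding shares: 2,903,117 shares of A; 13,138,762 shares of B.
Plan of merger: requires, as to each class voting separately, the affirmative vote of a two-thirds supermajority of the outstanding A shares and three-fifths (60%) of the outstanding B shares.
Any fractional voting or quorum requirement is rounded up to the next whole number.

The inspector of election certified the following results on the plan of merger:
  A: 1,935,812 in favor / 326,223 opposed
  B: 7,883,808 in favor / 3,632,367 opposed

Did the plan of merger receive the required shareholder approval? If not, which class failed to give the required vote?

A: 2/3 of 2903117 = 1935411.33, rounded up to 1935412; 1,935,412 required, 1,935,812 in favor — approved.
B: 3/5 of 13138762 = 7883257.20, rounded up to 7883258; 7,883,258 required, 7,883,808 in favor — approved.

Approved — every class gave the required vote.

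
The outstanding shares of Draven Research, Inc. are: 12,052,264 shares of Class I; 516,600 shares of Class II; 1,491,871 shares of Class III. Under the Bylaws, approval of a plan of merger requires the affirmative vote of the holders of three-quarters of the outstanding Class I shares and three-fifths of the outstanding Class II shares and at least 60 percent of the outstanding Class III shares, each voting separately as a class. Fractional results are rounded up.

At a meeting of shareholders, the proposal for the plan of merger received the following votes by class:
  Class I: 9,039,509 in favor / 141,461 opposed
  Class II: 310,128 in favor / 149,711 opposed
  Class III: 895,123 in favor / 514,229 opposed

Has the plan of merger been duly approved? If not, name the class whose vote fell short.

Approved — every class gave the required vote.

Class I: 3/4 of 12052264 = 9039198; 9,039,198 required, 9,039,509 in favor — approved.
Class II: 3/5 of 516600 = 309960; 309,960 required, 310,128 in favor — approved.
Class III: 3/5 of 1491871 = 895122.60, rounded up to 895123; 895,123 required, 895,123 in favor — approved.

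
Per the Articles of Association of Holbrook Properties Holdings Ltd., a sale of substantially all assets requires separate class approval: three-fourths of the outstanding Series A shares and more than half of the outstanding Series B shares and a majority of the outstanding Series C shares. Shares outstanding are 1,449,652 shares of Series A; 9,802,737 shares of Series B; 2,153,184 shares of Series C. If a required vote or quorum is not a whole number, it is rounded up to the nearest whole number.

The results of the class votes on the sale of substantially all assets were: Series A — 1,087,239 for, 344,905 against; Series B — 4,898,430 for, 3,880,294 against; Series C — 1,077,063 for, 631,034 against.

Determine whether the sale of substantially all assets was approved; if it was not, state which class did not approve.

Not approved — the Series B shares did not give the required vote.

Series A: 3/4 of 1449652 = 1087239; 1,087,239 required, 1,087,239 in favor — approved.
Series B: a majority of 9802737 is 4901369; 4,901,369 required, 4,898,430 in favor — not approved.
Series C: a majority of 2153184 is 1076593; 1,076,593 required, 1,077,063 in favor — approved.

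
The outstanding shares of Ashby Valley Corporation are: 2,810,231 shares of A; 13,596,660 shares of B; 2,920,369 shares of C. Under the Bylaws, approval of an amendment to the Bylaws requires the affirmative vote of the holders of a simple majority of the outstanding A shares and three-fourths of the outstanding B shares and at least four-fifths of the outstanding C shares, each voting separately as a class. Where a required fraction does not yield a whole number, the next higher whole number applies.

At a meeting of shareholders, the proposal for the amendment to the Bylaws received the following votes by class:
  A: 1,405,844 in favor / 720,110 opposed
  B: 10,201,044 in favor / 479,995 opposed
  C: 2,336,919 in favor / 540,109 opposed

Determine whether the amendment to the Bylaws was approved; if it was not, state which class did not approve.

Approved — every class gave the required vote.

A: a majority of 2810231 is 1405116; 1,405,116 required, 1,405,844 in favor — approved.
B: 3/4 of 13596660 = 10197495; 10,197,495 required, 10,201,044 in favor — approved.
C: 4/5 of 2920369 = 2336295.20, rounded up to 2336296; 2,336,296 required, 2,336,919 in favor — approved.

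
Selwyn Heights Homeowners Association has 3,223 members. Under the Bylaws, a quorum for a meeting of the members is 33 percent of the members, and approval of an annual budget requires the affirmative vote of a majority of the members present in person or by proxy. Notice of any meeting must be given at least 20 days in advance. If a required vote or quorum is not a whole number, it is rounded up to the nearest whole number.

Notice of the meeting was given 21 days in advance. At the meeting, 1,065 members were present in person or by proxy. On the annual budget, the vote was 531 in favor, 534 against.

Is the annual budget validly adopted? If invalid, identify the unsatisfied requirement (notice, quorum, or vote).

Invalid — vote requirement not satisfied.

Notice: 21 days given; 20 required. Satisfied.
Quorum: 33% of 3,223 = 1,063.59, rounded up to 1,064; 1,065 present. Satisfied.
Vote: requires a majority of those present (1,065); a majority of 1065 is 533, so 533 needed; 531 in favor. Not satisfied.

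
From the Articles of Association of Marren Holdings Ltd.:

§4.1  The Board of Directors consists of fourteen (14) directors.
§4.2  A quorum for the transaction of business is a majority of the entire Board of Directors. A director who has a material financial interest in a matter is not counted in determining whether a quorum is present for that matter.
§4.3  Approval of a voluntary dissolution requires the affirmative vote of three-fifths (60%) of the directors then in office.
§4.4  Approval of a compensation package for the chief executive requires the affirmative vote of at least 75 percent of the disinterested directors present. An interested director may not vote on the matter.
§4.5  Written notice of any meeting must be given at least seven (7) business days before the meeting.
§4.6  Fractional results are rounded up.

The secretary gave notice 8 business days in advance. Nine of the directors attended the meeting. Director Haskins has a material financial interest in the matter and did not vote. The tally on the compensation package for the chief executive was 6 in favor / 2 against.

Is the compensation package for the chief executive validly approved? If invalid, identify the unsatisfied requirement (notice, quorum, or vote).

Notice: 8 business days given; 7 required (8 ≥ 7). Satisfied.
Quorum: 9 present, but the 1 interested director does not count, leaving 8. Quorum is 8. Satisfied.
Vote: the compensation package for the chief executive requires three-fourths of the disinterested directors present (9 − 1 = 8). 3/4 of 8 = 6, so 6 affirmative votes are needed; 6 voted in favor. Satisfied.

Valid — all requirements satisfied.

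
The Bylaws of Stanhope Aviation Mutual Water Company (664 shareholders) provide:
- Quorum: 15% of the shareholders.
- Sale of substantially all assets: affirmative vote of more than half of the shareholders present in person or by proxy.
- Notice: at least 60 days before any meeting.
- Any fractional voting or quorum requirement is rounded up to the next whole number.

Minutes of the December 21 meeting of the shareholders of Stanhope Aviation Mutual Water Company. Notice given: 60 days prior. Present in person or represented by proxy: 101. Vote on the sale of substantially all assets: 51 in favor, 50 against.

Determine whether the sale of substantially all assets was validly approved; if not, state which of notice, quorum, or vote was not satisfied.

Valid — all requirements satisfied.

Notice: 60 days given; 60 required. Satisfied.
Quorum: 15% of 664 = 99.60, rounded up to 100; 101 present. Satisfied.
Vote: requires a majority of those present (101); a majority of 101 is 51, so 51 needed; 51 in favor. Satisfied.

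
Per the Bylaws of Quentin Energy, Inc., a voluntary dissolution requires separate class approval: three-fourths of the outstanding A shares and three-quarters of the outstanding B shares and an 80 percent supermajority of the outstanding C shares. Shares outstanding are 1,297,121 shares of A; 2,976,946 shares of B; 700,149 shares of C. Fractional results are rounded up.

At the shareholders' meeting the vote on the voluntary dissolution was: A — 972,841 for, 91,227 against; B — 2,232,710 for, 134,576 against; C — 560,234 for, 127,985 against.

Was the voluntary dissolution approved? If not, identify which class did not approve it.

Approved — every class gave the required vote.

A: 3/4 of 1297121 = 972840.75, rounded up to 972841; 972,841 required, 972,841 in favor — approved.
B: 3/4 of 2976946 = 2232709.50, rounded up to 2232710; 2,232,710 required, 2,232,710 in favor — approved.
C: 4/5 of 700149 = 560119.20, rounded up to 560120; 560,120 required, 560,234 in favor — approved.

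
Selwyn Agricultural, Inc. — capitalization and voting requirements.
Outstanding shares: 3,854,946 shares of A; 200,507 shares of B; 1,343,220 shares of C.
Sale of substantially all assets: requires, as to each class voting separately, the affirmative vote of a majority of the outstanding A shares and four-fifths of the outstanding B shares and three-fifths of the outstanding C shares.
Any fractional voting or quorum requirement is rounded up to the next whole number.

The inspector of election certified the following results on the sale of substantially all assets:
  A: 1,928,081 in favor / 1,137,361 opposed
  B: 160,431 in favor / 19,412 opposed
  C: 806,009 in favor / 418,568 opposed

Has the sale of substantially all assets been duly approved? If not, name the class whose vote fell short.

A: a majority of 3854946 is 1927474; 1,927,474 required, 1,928,081 in favor — approved.
B: 4/5 of 200507 = 160405.60, rounded up to 160406; 160,406 required, 160,431 in favor — approved.
C: 3/5 of 1343220 = 805932; 805,932 required, 806,009 in favor — approved.

Approved — every class gave the required vote.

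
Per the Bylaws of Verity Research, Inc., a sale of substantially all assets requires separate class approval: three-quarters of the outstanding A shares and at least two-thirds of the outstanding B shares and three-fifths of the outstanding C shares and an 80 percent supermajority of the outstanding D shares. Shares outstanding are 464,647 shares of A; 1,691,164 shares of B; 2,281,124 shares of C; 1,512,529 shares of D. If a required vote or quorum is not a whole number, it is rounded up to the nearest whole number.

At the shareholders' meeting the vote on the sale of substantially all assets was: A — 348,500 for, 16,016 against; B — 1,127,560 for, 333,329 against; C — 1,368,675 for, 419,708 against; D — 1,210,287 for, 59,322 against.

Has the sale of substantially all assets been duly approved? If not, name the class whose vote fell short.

Approved — every class gave the required vote.

A: 3/4 of 464647 = 348485.25, rounded up to 348486; 348,486 required, 348,500 in favor — approved.
B: 2/3 of 1691164 = 1127442.67, rounded up to 1127443; 1,127,443 required, 1,127,560 in favor — approved.
C: 3/5 of 2281124 = 1368674.40, rounded up to 1368675; 1,368,675 required, 1,368,675 in favor — approved.
D: 4/5 of 1512529 = 1210023.20, rounded up to 1210024; 1,210,024 required, 1,210,287 in favor — approved.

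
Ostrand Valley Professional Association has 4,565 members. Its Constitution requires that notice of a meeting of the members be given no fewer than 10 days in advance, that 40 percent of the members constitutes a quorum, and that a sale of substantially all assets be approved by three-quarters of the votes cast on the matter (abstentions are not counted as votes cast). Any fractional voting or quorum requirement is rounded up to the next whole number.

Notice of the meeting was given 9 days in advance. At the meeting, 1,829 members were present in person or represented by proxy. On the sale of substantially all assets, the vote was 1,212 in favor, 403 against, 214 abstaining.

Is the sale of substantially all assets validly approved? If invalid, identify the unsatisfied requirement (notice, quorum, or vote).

Invalid — notice requirement not satisfied.

Notice: 9 days given; 10 required. Not satisfied.
Quorum: 40% of 4,565 = 1,826; 1,829 present. Satisfied.
Vote: requires three-fourths of the votes cast (1,829 − 214 abstaining = 1,615); 3/4 of 1615 = 1211.25, rounded up to 1212, so 1,212 needed; 1,212 in favor. Satisfied.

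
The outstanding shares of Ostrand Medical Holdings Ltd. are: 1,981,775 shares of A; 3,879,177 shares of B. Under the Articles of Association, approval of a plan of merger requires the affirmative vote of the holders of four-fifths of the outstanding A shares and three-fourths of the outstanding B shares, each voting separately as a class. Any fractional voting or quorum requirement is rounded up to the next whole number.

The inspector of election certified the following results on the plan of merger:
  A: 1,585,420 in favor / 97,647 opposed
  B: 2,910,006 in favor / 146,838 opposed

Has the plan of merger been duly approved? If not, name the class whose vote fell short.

Approved — every class gave the required vote.

A: 4/5 of 1981775 = 1585420; 1,585,420 required, 1,585,420 in favor — approved.
B: 3/4 of 3879177 = 2909382.75, rounded up to 2909383; 2,909,383 required, 2,910,006 in favor — approved.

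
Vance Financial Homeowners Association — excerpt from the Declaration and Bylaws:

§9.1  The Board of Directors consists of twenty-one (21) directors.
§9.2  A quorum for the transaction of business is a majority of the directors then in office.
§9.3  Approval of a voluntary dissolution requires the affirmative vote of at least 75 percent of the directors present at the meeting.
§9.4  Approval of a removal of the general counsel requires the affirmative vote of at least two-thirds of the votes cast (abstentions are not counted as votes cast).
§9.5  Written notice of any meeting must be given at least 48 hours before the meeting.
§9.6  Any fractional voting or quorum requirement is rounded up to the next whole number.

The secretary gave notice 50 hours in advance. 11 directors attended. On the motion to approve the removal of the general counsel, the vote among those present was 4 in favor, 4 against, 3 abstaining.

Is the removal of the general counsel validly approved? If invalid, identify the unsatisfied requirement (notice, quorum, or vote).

Invalid — vote requirement not satisfied.

Notice: 50 hours given; 48 required (50 ≥ 48). Satisfied.
Quorum: 11 present; quorum is 11. Satisfied.
Vote: the removal of the general counsel requires two-thirds of the votes cast (11 present − 3 abstaining = 8). 2/3 of 8 = 5.33, rounded up to 6, so 6 affirmative votes are needed; 4 voted in favor. Not satisfied.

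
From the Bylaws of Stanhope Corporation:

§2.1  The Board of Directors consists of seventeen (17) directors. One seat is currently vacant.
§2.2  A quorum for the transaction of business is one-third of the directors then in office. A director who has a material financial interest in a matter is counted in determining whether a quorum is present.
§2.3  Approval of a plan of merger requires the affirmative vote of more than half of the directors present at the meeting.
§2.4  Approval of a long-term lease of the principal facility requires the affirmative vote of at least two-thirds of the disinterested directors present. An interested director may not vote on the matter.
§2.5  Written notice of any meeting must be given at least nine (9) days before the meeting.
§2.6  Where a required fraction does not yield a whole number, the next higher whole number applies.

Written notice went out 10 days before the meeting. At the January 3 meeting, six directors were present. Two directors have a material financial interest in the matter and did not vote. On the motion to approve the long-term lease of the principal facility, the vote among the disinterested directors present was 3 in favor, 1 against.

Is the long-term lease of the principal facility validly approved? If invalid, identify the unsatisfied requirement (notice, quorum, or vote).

Notice: 10 days given; 9 required (10 ≥ 9). Satisfied.
Quorum: 6 present (interested directors count toward quorum); quorum is 6. Satisfied.
Vote: the long-term lease of the principal facility requires two-thirds of the disinterested directors present (6 − 2 = 4). 2/3 of 4 = 2.67, rounded up to 3, so 3 affirmative votes are needed; 3 voted in favor. Satisfied.

Valid — all requirements satisfied.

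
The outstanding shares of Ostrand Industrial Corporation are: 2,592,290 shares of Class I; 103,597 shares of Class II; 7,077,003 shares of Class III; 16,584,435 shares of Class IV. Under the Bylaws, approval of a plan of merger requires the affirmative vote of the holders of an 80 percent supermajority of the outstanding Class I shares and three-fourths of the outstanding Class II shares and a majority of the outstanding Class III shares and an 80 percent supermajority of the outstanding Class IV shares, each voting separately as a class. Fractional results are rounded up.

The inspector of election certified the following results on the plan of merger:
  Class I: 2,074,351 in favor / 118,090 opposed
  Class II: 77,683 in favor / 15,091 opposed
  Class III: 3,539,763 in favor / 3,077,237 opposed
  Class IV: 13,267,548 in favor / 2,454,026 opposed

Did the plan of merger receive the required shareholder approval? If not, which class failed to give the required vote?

Not approved — the Class II shares did not give the required vote.

Class I: 4/5 of 2592290 = 2073832; 2,073,832 required, 2,074,351 in favor — approved.
Class II: 3/4 of 103597 = 77697.75, rounded up to 77698; 77,698 required, 77,683 in favor — not approved.
Class III: a majority of 7077003 is 3538502; 3,538,502 required, 3,539,763 in favor — approved.
Class IV: 4/5 of 16584435 = 13267548; 13,267,548 required, 13,267,548 in favor — approved.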